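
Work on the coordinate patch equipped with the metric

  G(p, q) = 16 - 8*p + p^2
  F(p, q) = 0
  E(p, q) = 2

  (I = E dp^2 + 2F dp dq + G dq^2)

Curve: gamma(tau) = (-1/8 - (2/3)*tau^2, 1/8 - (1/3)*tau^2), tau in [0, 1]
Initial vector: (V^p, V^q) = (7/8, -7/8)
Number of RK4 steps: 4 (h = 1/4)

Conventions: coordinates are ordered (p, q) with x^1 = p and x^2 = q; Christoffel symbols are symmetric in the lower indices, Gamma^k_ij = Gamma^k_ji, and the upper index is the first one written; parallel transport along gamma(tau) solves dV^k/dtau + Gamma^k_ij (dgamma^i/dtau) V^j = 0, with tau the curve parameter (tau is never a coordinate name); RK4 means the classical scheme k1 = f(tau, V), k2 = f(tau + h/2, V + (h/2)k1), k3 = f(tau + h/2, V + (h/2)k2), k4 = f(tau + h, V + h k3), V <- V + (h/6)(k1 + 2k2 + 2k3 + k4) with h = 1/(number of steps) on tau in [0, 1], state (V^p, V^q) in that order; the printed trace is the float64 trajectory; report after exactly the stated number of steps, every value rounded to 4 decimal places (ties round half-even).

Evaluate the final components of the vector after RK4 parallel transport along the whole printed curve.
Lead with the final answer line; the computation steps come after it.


Answer: V^p = 0.2548, V^q = -0.7927

gamma'(tau) = (-(4/3)*tau, -(2/3)*tau); f(tau, V)^k = -Gamma^k_ij(gamma(tau)) gamma'^i(tau) V^j; h = 1/4; intermediate values shown to 6 dp
curve data and Christoffel symbols at the stage parameters:
  tau = 0.000000: gamma = (-0.125000, 0.125000), gamma' = (0.000000, 0.000000); Gamma_ppp = 0.000000, Gamma_ppq = 0.000000, Gamma_pqq = 2.062500, Gamma_qpp = 0.000000, Gamma_qpq = -0.242424, Gamma_qqq = 0.000000
  tau = 0.125000: gamma = (-0.135417, 0.119792), gamma' = (-0.166667, -0.083333); Gamma_ppp = 0.000000, Gamma_ppq = 0.000000, Gamma_pqq = 2.067708, Gamma_qpp = 0.000000, Gamma_qpq = -0.241814, Gamma_qqq = 0.000000
  tau = 0.250000: gamma = (-0.166667, 0.104167), gamma' = (-0.333333, -0.166667); Gamma_ppp = 0.000000, Gamma_ppq = 0.000000, Gamma_pqq = 2.083333, Gamma_qpp = 0.000000, Gamma_qpq = -0.240000, Gamma_qqq = 0.000000
  tau = 0.375000: gamma = (-0.218750, 0.078125), gamma' = (-0.500000, -0.250000); Gamma_ppp = 0.000000, Gamma_ppq = 0.000000, Gamma_pqq = 2.109375, Gamma_qpp = 0.000000, Gamma_qpq = -0.237037, Gamma_qqq = 0.000000
  tau = 0.500000: gamma = (-0.291667, 0.041667), gamma' = (-0.666667, -0.333333); Gamma_ppp = 0.000000, Gamma_ppq = 0.000000, Gamma_pqq = 2.145833, Gamma_qpp = 0.000000, Gamma_qpq = -0.233010, Gamma_qqq = 0.000000
  tau = 0.625000: gamma = (-0.385417, -0.005208), gamma' = (-0.833333, -0.416667); Gamma_ppp = 0.000000, Gamma_ppq = 0.000000, Gamma_pqq = 2.192708, Gamma_qpp = 0.000000, Gamma_qpq = -0.228029, Gamma_qqq = 0.000000
  tau = 0.750000: gamma = (-0.500000, -0.062500), gamma' = (-1.000000, -0.500000); Gamma_ppp = 0.000000, Gamma_ppq = 0.000000, Gamma_pqq = 2.250000, Gamma_qpp = 0.000000, Gamma_qpq = -0.222222, Gamma_qqq = 0.000000
  tau = 0.875000: gamma = (-0.635417, -0.130208), gamma' = (-1.166667, -0.583333); Gamma_ppp = 0.000000, Gamma_ppq = 0.000000, Gamma_pqq = 2.317708, Gamma_qpp = 0.000000, Gamma_qpq = -0.215730, Gamma_qqq = 0.000000
  tau = 1.000000: gamma = (-0.791667, -0.208333), gamma' = (-1.333333, -0.666667); Gamma_ppp = 0.000000, Gamma_ppq = 0.000000, Gamma_pqq = 2.395833, Gamma_qpp = 0.000000, Gamma_qpq = -0.208696, Gamma_qqq = 0.000000
step 0: V^p = 0.8750, V^q = -0.8750
step 1: k1 = (0.000000, 0.000000), k2 = (-0.150770, 0.017632), k3 = (-0.150391, 0.017923), k4 = (-0.302264, 0.036145); V <- V + (h/6)(k1 + 2k2 + 2k3 + k4): V^p = 0.8373, V^q = -0.8705
step 2: k1 = (-0.302268, 0.036150), k2 = (-0.456686, 0.055259), k3 = (-0.455427, 0.056120), k4 = (-0.612636, 0.076858); V <- V + (h/6)(k1 + 2k2 + 2k3 + k4): V^p = 0.7232, V^q = -0.8565
step 3: k1 = (-0.612665, 0.076886), k2 = (-0.773779, 0.099503), k3 = (-0.771196, 0.100879), k4 = (-0.935236, 0.125807); V <- V + (h/6)(k1 + 2k2 + 2k3 + k4): V^p = 0.5299, V^q = -0.8314
step 4: k1 = (-0.935321, 0.125873), k2 = (-1.102773, 0.153315), k3 = (-1.098135, 0.155086), k4 = (-1.265999, 0.185023); V <- V + (h/6)(k1 + 2k2 + 2k3 + k4): V^p = 0.2548, V^q = -0.7927


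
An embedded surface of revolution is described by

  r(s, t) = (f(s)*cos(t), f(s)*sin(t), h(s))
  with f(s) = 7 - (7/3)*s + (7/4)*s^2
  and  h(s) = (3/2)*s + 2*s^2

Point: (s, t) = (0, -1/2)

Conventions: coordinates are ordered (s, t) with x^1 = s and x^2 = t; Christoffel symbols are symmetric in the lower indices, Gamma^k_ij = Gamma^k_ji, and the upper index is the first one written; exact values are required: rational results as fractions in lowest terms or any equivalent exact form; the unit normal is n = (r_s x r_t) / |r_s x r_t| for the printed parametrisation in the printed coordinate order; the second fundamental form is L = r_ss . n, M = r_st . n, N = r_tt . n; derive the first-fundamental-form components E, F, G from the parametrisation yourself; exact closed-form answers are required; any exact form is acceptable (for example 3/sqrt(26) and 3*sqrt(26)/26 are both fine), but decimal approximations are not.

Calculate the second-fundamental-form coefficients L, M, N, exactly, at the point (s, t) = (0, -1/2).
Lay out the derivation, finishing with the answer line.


f = 7, f' = -7/3, f'' = 7/2, h' = 3/2, h'' = 4
E = 277/36, F = 0, G = 49; answer radicand W^2 = 277/36
unnormalised second-form numerators: l = -175/12, m = 0, n = 21/2; L = l/sqrt(277/36), and similarly M = m/sqrt(W^2), N = n/sqrt(W^2)

Answer: L = -175*sqrt(277)/554, M = 0, N = 63*sqrt(277)/277


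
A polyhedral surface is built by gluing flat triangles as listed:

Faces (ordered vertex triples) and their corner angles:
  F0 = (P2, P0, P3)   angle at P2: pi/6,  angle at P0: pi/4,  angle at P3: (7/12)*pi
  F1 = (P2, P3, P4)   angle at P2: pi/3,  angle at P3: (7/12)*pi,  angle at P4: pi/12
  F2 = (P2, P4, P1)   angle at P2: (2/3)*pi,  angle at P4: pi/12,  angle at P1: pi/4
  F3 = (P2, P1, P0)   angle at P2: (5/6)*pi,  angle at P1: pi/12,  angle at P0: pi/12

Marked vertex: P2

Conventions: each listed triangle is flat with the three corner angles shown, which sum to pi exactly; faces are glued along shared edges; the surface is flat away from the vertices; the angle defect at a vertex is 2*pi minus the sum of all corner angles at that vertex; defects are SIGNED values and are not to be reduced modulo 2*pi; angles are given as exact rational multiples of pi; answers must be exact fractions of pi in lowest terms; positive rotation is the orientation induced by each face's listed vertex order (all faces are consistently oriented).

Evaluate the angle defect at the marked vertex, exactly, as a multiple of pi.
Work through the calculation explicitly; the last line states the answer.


Sum of corner angles at P2: 2*pi
defect = 2*pi - 2*pi

Answer: defect(P2) = 0


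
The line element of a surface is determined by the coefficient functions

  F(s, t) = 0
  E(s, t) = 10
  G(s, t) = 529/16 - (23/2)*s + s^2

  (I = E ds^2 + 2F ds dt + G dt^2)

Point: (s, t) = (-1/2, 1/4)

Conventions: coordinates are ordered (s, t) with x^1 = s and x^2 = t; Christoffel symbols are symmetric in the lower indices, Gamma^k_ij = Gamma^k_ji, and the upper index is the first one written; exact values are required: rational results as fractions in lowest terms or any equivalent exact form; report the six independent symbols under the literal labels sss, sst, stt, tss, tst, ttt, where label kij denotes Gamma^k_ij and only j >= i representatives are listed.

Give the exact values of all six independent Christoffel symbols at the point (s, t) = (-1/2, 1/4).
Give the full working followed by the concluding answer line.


E = 10, F = 0, G = 625/16 at the point
E_s = 0, E_t = 0, F_s = 0, F_t = 0, G_s = -25/2, G_t = 0
EG - F^2 = 3125/8;  g^inv = (8/3125) * [[625/16, 0], [0, 10]]
first-kind symbols [ij,l] = (1/2)(d_i g_jl + d_j g_il - d_l g_ij): [ss,s] = E_s/2 = 0, [ss,t] = F_s - E_t/2 = 0, [st,s] = E_t/2 = 0, [st,t] = G_s/2 = -25/4, [tt,s] = F_t - G_s/2 = 25/4, [tt,t] = G_t/2 = 0
Gamma^s_ij = (G*[ij,s] - F*[ij,t])/(EG - F^2), Gamma^t_ij = (E*[ij,t] - F*[ij,s])/(EG - F^2)

Answer: Gamma_sss = 0, Gamma_sst = 0, Gamma_stt = 5/8, Gamma_tss = 0, Gamma_tst = -4/25, Gamma_ttt = 0


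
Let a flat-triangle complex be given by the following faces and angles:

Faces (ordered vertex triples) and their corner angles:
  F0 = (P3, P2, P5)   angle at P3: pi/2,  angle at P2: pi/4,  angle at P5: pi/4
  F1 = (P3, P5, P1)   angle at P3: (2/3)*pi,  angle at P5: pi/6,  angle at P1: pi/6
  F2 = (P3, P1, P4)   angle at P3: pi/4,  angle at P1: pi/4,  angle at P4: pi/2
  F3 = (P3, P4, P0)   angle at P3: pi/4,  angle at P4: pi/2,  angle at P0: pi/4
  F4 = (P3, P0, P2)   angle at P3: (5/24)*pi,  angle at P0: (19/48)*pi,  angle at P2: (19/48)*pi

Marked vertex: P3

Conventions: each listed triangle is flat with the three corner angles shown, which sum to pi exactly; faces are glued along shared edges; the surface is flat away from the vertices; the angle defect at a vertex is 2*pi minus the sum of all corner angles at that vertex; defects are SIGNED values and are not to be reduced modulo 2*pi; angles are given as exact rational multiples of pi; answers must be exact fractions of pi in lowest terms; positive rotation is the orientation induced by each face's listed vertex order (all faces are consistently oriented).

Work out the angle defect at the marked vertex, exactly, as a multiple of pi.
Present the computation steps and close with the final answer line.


Sum of corner angles at P3: (15/8)*pi
defect = 2*pi - (15/8)*pi

Answer: defect(P3) = pi/8


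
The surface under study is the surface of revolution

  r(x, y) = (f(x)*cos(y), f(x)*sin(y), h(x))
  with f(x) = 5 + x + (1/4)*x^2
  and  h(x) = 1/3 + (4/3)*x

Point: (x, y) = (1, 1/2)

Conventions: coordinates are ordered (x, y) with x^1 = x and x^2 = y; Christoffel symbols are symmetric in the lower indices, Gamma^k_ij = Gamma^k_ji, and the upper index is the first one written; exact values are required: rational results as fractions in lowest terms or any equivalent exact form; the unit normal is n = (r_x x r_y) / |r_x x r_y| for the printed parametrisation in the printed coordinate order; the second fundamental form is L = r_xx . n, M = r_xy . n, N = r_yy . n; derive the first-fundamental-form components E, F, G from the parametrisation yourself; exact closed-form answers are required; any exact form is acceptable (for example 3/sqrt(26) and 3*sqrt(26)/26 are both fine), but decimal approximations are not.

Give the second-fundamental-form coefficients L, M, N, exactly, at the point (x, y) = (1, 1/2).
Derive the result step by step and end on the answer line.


f = 25/4, f' = 3/2, f'' = 1/2, h' = 4/3, h'' = 0
E = 145/36, F = 0, G = 625/16; answer radicand W^2 = 145/36
unnormalised second-form numerators: l = -2/3, m = 0, n = 25/3; L = l/sqrt(145/36), and similarly M = m/sqrt(W^2), N = n/sqrt(W^2)

Answer: L = -4*sqrt(145)/145, M = 0, N = 10*sqrt(145)/29


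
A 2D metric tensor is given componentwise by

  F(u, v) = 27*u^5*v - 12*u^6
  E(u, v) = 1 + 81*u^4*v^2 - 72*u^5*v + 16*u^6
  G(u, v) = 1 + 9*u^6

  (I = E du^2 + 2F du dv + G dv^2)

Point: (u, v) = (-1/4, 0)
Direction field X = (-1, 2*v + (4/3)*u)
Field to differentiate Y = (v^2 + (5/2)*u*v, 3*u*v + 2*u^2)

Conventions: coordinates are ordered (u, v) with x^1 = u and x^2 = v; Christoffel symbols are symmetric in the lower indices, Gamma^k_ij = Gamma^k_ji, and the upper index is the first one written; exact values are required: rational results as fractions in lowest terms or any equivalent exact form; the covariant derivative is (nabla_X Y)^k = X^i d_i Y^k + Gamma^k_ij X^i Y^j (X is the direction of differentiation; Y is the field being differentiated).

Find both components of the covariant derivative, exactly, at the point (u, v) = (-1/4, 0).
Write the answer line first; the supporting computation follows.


Answer: (nabla_X Y)^u = 20173/98904, (nabla_X Y)^v = 20659/16484

E = 257/256, F = -3/1024, G = 4105/4096 at the point
E_u = -3/32, E_v = 9/128, F_u = 9/128, F_v = -27/1024, G_u = -27/512, G_v = 0
EG - F^2 = 4121/4096;  g^inv = (4096/4121) * [[4105/4096, 3/1024], [3/1024, 257/256]]
first-kind symbols [ij,l] = (1/2)(d_i g_jl + d_j g_il - d_l g_ij): [uu,u] = E_u/2 = -3/64, [uu,v] = F_u - E_v/2 = 9/256, [uv,u] = E_v/2 = 9/256, [uv,v] = G_u/2 = -27/1024, [vv,u] = F_v - G_u/2 = 0, [vv,v] = G_v/2 = 0
Gamma^u_ij = (G*[ij,u] - F*[ij,v])/(EG - F^2), Gamma^v_ij = (E*[ij,v] - F*[ij,u])/(EG - F^2)
Gamma_uuu = -192/4121, Gamma_uuv = 144/4121, Gamma_uvv = 0, Gamma_vuu = 144/4121, Gamma_vuv = -108/4121, Gamma_vvv = 0
X = (-1, -1/3), Y = (0, 1/8) at the point


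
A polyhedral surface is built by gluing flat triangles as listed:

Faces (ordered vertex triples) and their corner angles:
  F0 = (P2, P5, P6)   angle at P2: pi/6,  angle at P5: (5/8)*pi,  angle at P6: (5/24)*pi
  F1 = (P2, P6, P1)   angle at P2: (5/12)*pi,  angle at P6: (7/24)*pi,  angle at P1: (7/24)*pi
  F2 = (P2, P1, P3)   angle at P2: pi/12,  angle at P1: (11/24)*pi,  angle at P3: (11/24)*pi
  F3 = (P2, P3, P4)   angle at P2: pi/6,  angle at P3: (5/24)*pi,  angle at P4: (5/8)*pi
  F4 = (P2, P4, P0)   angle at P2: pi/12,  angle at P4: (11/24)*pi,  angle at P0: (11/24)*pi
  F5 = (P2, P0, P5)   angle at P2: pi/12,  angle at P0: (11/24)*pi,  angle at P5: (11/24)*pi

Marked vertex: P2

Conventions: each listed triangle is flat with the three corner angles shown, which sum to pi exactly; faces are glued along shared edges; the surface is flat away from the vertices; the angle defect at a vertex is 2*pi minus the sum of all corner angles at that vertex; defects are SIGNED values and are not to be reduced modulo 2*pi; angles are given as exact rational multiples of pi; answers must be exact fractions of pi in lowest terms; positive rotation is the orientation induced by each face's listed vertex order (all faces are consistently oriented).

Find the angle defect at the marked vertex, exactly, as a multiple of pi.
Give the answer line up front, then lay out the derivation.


Answer: defect(P2) = pi

Sum of corner angles at P2: pi
defect = 2*pi - pi


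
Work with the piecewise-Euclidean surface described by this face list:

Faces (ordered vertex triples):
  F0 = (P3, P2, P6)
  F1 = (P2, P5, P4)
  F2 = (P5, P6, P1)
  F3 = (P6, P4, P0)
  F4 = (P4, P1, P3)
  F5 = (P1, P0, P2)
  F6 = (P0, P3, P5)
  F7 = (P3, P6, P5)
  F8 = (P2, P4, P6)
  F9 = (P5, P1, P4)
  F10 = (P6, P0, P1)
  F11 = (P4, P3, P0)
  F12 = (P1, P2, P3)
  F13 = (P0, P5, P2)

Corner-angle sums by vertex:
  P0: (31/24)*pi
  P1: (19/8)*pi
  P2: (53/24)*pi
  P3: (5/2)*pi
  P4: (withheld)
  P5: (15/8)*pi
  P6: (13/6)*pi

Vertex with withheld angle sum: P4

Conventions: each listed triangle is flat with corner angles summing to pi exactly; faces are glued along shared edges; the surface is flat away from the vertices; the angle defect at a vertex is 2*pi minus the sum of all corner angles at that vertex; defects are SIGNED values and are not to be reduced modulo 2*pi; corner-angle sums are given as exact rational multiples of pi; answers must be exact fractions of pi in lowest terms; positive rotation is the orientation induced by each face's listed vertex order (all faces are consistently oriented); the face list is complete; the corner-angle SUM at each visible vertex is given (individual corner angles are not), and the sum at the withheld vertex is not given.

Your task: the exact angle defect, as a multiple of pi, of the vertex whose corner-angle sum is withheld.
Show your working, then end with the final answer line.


V = 7, E = 21, F = 14; chi = V - E + F = 0
Gauss-Bonnet: total defect = 2*pi*chi = 0; visible defects sum to (-5/12)*pi

Answer: defect(P4) = (5/12)*pi


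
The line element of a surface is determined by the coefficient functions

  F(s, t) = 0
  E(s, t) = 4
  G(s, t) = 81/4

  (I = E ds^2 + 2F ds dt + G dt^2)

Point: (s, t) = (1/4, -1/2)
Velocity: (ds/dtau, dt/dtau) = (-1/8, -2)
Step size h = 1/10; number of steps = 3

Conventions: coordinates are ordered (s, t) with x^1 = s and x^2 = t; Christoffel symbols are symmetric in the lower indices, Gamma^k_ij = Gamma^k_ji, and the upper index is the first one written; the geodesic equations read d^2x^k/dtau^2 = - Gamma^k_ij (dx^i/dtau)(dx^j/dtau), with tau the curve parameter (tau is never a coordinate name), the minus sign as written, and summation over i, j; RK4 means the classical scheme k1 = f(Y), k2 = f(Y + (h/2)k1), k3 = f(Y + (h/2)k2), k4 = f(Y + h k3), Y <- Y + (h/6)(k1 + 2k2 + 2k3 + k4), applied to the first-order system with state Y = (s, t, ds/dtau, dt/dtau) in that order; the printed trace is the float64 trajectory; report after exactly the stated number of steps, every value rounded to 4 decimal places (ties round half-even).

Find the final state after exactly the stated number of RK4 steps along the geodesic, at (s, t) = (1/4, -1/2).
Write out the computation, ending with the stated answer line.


f(Y) = (ds/dtau, dt/dtau, -Gamma^s_ij Y'^i Y'^j, -Gamma^t_ij Y'^i Y'^j) with the Gammas evaluated at the stage position; h = 0.100000; intermediate values shown to 6 dp
step 0: s = 0.2500, t = -0.5000, ds/dtau = -0.1250, dt/dtau = -2.0000
step 1:
  k1: at (s, t) = (0.250000, -0.500000), (ds/dtau, dt/dtau) = (-0.125000, -2.000000); Gamma_sss = 0.000000, Gamma_sst = 0.000000, Gamma_stt = 0.000000, Gamma_tss = 0.000000, Gamma_tst = 0.000000, Gamma_ttt = 0.000000; k1 = (-0.125000, -2.000000, 0.000000, 0.000000)
  k2: at (s, t) = (0.243750, -0.600000), (ds/dtau, dt/dtau) = (-0.125000, -2.000000); Gamma_sss = 0.000000, Gamma_sst = 0.000000, Gamma_stt = 0.000000, Gamma_tss = 0.000000, Gamma_tst = 0.000000, Gamma_ttt = 0.000000; k2 = (-0.125000, -2.000000, 0.000000, 0.000000)
  k3: at (s, t) = (0.243750, -0.600000), (ds/dtau, dt/dtau) = (-0.125000, -2.000000); Gamma_sss = 0.000000, Gamma_sst = 0.000000, Gamma_stt = 0.000000, Gamma_tss = 0.000000, Gamma_tst = 0.000000, Gamma_ttt = 0.000000; k3 = (-0.125000, -2.000000, 0.000000, 0.000000)
  k4: at (s, t) = (0.237500, -0.700000), (ds/dtau, dt/dtau) = (-0.125000, -2.000000); Gamma_sss = 0.000000, Gamma_sst = 0.000000, Gamma_stt = 0.000000, Gamma_tss = 0.000000, Gamma_tst = 0.000000, Gamma_ttt = 0.000000; k4 = (-0.125000, -2.000000, 0.000000, 0.000000)
  Y <- Y + (h/6)(k1 + 2k2 + 2k3 + k4): s = 0.2375, t = -0.7000, ds/dtau = -0.1250, dt/dtau = -2.0000
step 2:
  k1: at (s, t) = (0.237500, -0.700000), (ds/dtau, dt/dtau) = (-0.125000, -2.000000); Gamma_sss = 0.000000, Gamma_sst = 0.000000, Gamma_stt = 0.000000, Gamma_tss = 0.000000, Gamma_tst = 0.000000, Gamma_ttt = 0.000000; k1 = (-0.125000, -2.000000, 0.000000, 0.000000)
  k2: at (s, t) = (0.231250, -0.800000), (ds/dtau, dt/dtau) = (-0.125000, -2.000000); Gamma_sss = 0.000000, Gamma_sst = 0.000000, Gamma_stt = 0.000000, Gamma_tss = 0.000000, Gamma_tst = 0.000000, Gamma_ttt = 0.000000; k2 = (-0.125000, -2.000000, 0.000000, 0.000000)
  k3: at (s, t) = (0.231250, -0.800000), (ds/dtau, dt/dtau) = (-0.125000, -2.000000); Gamma_sss = 0.000000, Gamma_sst = 0.000000, Gamma_stt = 0.000000, Gamma_tss = 0.000000, Gamma_tst = 0.000000, Gamma_ttt = 0.000000; k3 = (-0.125000, -2.000000, 0.000000, 0.000000)
  k4: at (s, t) = (0.225000, -0.900000), (ds/dtau, dt/dtau) = (-0.125000, -2.000000); Gamma_sss = 0.000000, Gamma_sst = 0.000000, Gamma_stt = 0.000000, Gamma_tss = 0.000000, Gamma_tst = 0.000000, Gamma_ttt = 0.000000; k4 = (-0.125000, -2.000000, 0.000000, 0.000000)
  Y <- Y + (h/6)(k1 + 2k2 + 2k3 + k4): s = 0.2250, t = -0.9000, ds/dtau = -0.1250, dt/dtau = -2.0000
step 3:
  k1: at (s, t) = (0.225000, -0.900000), (ds/dtau, dt/dtau) = (-0.125000, -2.000000); Gamma_sss = 0.000000, Gamma_sst = 0.000000, Gamma_stt = 0.000000, Gamma_tss = 0.000000, Gamma_tst = 0.000000, Gamma_ttt = 0.000000; k1 = (-0.125000, -2.000000, 0.000000, 0.000000)
  k2: at (s, t) = (0.218750, -1.000000), (ds/dtau, dt/dtau) = (-0.125000, -2.000000); Gamma_sss = 0.000000, Gamma_sst = 0.000000, Gamma_stt = 0.000000, Gamma_tss = 0.000000, Gamma_tst = 0.000000, Gamma_ttt = 0.000000; k2 = (-0.125000, -2.000000, 0.000000, 0.000000)
  k3: at (s, t) = (0.218750, -1.000000), (ds/dtau, dt/dtau) = (-0.125000, -2.000000); Gamma_sss = 0.000000, Gamma_sst = 0.000000, Gamma_stt = 0.000000, Gamma_tss = 0.000000, Gamma_tst = 0.000000, Gamma_ttt = 0.000000; k3 = (-0.125000, -2.000000, 0.000000, 0.000000)
  k4: at (s, t) = (0.212500, -1.100000), (ds/dtau, dt/dtau) = (-0.125000, -2.000000); Gamma_sss = 0.000000, Gamma_sst = 0.000000, Gamma_stt = 0.000000, Gamma_tss = 0.000000, Gamma_tst = 0.000000, Gamma_ttt = 0.000000; k4 = (-0.125000, -2.000000, 0.000000, 0.000000)
  Y <- Y + (h/6)(k1 + 2k2 + 2k3 + k4): s = 0.2125, t = -1.1000, ds/dtau = -0.1250, dt/dtau = -2.0000

Answer: s = 0.2125, t = -1.1000, ds/dtau = -0.1250, dt/dtau = -2.0000


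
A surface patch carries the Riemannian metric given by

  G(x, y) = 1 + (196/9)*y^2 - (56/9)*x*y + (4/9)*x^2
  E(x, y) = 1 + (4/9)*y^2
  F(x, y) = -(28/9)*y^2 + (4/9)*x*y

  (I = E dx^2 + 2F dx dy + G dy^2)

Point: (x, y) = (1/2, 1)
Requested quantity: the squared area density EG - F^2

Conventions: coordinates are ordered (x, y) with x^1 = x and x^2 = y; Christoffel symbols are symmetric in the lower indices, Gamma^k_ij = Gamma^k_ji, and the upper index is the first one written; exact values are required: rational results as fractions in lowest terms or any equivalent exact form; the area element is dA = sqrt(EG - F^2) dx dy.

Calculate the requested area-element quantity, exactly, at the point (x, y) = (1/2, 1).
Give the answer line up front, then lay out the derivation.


Answer: EG - F^2 = 182/9

E = 13/9, F = -26/9, G = 178/9; EG - F^2 = 182/9


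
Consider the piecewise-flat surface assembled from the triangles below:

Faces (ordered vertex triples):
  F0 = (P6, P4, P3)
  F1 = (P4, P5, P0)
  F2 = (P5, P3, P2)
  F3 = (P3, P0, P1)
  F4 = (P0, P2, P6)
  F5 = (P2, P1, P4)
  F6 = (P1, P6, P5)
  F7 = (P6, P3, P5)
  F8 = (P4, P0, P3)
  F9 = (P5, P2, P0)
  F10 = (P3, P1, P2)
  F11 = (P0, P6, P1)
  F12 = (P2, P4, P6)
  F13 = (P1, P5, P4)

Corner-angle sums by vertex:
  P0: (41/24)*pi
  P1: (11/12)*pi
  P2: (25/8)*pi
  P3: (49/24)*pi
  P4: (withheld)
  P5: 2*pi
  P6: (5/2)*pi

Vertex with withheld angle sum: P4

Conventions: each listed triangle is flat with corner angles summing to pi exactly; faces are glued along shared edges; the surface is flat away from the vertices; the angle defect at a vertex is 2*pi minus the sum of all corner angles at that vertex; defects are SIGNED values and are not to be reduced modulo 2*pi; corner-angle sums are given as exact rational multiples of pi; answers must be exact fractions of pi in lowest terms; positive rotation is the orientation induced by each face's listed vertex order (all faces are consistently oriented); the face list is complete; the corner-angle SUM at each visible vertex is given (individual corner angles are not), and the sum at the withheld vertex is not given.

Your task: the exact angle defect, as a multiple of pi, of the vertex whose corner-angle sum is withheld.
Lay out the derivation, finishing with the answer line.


V = 7, E = 21, F = 14; chi = V - E + F = 0
Gauss-Bonnet: total defect = 2*pi*chi = 0; visible defects sum to (-7/24)*pi

Answer: defect(P4) = (7/24)*pi


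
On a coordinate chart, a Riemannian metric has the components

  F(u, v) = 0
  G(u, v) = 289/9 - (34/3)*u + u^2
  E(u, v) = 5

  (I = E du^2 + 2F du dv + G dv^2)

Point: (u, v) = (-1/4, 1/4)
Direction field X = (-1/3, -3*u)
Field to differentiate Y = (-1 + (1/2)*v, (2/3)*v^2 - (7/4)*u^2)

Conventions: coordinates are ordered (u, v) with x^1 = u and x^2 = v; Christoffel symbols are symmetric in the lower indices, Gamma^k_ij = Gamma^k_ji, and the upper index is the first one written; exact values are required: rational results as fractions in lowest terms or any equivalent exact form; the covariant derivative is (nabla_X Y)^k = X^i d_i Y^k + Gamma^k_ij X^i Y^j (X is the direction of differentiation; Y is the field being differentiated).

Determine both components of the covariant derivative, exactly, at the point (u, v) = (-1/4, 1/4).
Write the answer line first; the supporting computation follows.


Answer: (nabla_X Y)^u = 4837/15360, (nabla_X Y)^v = 223/3408

E = 5, F = 0, G = 5041/144 at the point
E_u = 0, E_v = 0, F_u = 0, F_v = 0, G_u = -71/6, G_v = 0
EG - F^2 = 25205/144;  g^inv = (144/25205) * [[5041/144, 0], [0, 5]]
first-kind symbols [ij,l] = (1/2)(d_i g_jl + d_j g_il - d_l g_ij): [uu,u] = E_u/2 = 0, [uu,v] = F_u - E_v/2 = 0, [uv,u] = E_v/2 = 0, [uv,v] = G_u/2 = -71/12, [vv,u] = F_v - G_u/2 = 71/12, [vv,v] = G_v/2 = 0
Gamma^u_ij = (G*[ij,u] - F*[ij,v])/(EG - F^2), Gamma^v_ij = (E*[ij,v] - F*[ij,u])/(EG - F^2)
Gamma_uuu = 0, Gamma_uuv = 0, Gamma_uvv = 71/60, Gamma_vuu = 0, Gamma_vuv = -12/71, Gamma_vvv = 0
X = (-1/3, 3/4), Y = (-7/8, -13/192) at the point


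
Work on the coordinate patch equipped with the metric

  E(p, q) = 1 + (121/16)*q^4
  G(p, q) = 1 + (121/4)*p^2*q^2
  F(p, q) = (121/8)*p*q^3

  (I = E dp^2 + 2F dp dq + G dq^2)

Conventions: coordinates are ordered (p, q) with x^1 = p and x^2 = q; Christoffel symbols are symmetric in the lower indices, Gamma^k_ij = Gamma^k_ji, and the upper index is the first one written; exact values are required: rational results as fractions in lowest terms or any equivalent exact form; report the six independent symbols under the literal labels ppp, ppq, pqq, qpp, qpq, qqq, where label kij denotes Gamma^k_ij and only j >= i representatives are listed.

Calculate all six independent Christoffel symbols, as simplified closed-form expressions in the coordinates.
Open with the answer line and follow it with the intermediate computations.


Answer: Gamma_ppp = 0, Gamma_ppq = 242*q^3/(484*p^2*q^2 + 121*q^4 + 16), Gamma_pqq = 242*p*q^2/(484*p^2*q^2 + 121*q^4 + 16), Gamma_qpp = 0, Gamma_qpq = 484*p*q^2/(484*p^2*q^2 + 121*q^4 + 16), Gamma_qqq = 484*p^2*q/(484*p^2*q^2 + 121*q^4 + 16)

E = 1 + (121/16)*q^4; F = (121/8)*p*q^3; G = 1 + (121/4)*p^2*q^2
Gamma^k_ij = (1/2) g^{kl} (d_i g_jl + d_j g_il - d_l g_ij), with g^inv = (1/(EG-F^2)) [[G, -F], [-F, E]]
first partials: E_p = 0, E_q = (121/4)*q^3, F_p = (121/8)*q^3, F_q = (363/8)*p*q^2, G_p = (121/2)*p*q^2, G_q = (121/2)*p^2*q
D = EG - F^2 = 1 + (121/16)*q^4 + (121/4)*p^2*q^2
expanded: Gamma^p_pp = (G E_p - 2F F_p + F E_q)/(2D), Gamma^p_pq = (G E_q - F G_p)/(2D), Gamma^p_qq = (2G F_q - G G_p - F G_q)/(2D), Gamma^q_pp = (2E F_p - E E_q - F E_p)/(2D), Gamma^q_pq = (E G_p - F E_q)/(2D), Gamma^q_qq = (E G_q - 2F F_q + F G_p)/(2D); substitute and cancel common factors


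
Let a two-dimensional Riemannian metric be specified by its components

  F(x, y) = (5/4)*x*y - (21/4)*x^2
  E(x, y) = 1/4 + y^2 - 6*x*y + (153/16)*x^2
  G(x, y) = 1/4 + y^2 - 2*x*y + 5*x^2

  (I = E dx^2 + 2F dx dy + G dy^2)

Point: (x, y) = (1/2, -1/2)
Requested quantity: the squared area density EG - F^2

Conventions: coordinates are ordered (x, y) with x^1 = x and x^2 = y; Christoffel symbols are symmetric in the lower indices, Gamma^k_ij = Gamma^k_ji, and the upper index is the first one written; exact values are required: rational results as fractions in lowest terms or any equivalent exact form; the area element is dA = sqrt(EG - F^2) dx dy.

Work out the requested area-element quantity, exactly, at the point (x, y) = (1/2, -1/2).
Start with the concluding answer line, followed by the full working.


Answer: EG - F^2 = 1853/256

E = 281/64, F = -13/8, G = 9/4; EG - F^2 = 1853/256


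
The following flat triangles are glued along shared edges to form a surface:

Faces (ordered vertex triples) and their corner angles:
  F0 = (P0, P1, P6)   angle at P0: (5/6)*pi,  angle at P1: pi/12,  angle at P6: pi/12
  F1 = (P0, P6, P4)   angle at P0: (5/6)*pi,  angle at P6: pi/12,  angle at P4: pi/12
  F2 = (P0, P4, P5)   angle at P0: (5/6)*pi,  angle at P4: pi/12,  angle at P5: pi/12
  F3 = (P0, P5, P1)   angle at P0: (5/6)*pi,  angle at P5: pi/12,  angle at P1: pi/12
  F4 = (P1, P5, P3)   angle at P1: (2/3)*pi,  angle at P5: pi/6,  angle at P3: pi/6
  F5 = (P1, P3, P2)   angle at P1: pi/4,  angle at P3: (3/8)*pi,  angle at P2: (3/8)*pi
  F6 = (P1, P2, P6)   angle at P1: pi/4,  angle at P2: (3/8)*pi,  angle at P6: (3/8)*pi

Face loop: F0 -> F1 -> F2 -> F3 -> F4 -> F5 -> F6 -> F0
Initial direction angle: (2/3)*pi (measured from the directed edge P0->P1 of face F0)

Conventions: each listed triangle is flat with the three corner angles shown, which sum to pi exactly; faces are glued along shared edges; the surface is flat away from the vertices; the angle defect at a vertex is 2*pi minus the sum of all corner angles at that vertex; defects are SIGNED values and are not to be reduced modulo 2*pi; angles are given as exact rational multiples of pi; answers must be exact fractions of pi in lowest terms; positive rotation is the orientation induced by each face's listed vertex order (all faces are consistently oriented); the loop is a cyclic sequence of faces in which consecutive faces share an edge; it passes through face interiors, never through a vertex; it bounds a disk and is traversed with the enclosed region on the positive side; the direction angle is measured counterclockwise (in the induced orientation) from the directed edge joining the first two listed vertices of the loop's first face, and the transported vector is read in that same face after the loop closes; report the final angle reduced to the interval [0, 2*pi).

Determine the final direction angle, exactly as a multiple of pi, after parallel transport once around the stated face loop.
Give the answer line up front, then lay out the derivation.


Answer: final direction angle = 0

enclosed vertex P0: corner angles sum to (10/3)*pi, defect = 2*pi - (10/3)*pi = (-4/3)*pi
enclosed vertex P1: corner angles sum to (4/3)*pi, defect = 2*pi - (4/3)*pi = (2/3)*pi
summing the enclosed defects onto the initial angle, mod 2*pi in the induced orientation:
final angle = (2/3)*pi - (2/3)*pi = 0 (mod 2*pi)


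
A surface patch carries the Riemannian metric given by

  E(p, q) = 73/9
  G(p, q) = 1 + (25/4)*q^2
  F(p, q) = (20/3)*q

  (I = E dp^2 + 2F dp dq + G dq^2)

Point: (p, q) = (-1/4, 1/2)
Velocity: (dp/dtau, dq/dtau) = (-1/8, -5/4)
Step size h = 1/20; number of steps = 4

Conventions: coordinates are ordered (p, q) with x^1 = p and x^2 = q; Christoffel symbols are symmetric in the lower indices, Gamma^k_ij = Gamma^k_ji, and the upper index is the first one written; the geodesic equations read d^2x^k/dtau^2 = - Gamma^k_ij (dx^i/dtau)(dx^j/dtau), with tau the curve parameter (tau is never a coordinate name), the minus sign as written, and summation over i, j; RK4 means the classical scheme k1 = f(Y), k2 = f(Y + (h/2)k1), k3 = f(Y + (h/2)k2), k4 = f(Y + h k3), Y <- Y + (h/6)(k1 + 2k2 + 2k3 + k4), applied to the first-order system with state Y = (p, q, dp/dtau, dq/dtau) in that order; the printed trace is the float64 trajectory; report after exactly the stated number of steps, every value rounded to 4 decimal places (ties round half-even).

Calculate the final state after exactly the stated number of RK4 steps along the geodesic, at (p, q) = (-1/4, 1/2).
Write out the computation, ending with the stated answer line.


f(Y) = (dp/dtau, dq/dtau, -Gamma^p_ij Y'^i Y'^j, -Gamma^q_ij Y'^i Y'^j) with the Gammas evaluated at the stage position; h = 0.050000; intermediate values shown to 6 dp
step 0: p = -0.2500, q = 0.5000, dp/dtau = -0.1250, dq/dtau = -1.2500
step 1:
  k1: at (p, q) = (-0.250000, 0.500000), (dp/dtau, dq/dtau) = (-0.125000, -1.250000); Gamma_ppp = 0.000000, Gamma_ppq = 0.000000, Gamma_pqq = 0.689160, Gamma_qpp = 0.000000, Gamma_qpq = 0.000000, Gamma_qqq = 0.323044; k1 = (-0.125000, -1.250000, -1.076813, -0.504756)
  k2: at (p, q) = (-0.253125, 0.468750), (dp/dtau, dq/dtau) = (-0.151920, -1.262619); Gamma_ppp = 0.000000, Gamma_ppq = 0.000000, Gamma_pqq = 0.702908, Gamma_qpp = 0.000000, Gamma_qpq = 0.000000, Gamma_qqq = 0.308895; k2 = (-0.151920, -1.262619, -1.120581, -0.492443)
  k3: at (p, q) = (-0.253798, 0.468435), (dp/dtau, dq/dtau) = (-0.153015, -1.262311); Gamma_ppp = 0.000000, Gamma_ppq = 0.000000, Gamma_pqq = 0.703045, Gamma_qpp = 0.000000, Gamma_qpq = 0.000000, Gamma_qqq = 0.308748; k3 = (-0.153015, -1.262311, -1.120253, -0.491967)
  k4: at (p, q) = (-0.257651, 0.436884), (dp/dtau, dq/dtau) = (-0.181013, -1.274598); Gamma_ppp = 0.000000, Gamma_ppq = 0.000000, Gamma_pqq = 0.716535, Gamma_qpp = 0.000000, Gamma_qpq = 0.000000, Gamma_qqq = 0.293478; k4 = (-0.181013, -1.274598, -1.164083, -0.476784)
  Y <- Y + (h/6)(k1 + 2k2 + 2k3 + k4): p = -0.2576, q = 0.4369, dp/dtau = -0.1810, dq/dtau = -1.2746
step 2:
  k1: at (p, q) = (-0.257632, 0.436880), (dp/dtau, dq/dtau) = (-0.181021, -1.274586); Gamma_ppp = 0.000000, Gamma_ppq = 0.000000, Gamma_pqq = 0.716537, Gamma_qpp = 0.000000, Gamma_qpq = 0.000000, Gamma_qqq = 0.293475; k1 = (-0.181021, -1.274586, -1.164065, -0.476771)
  k2: at (p, q) = (-0.262158, 0.405015), (dp/dtau, dq/dtau) = (-0.210123, -1.286506); Gamma_ppp = 0.000000, Gamma_ppq = 0.000000, Gamma_pqq = 0.729687, Gamma_qpp = 0.000000, Gamma_qpq = 0.000000, Gamma_qqq = 0.277063; k2 = (-0.210123, -1.286506, -1.207702, -0.458566)
  k3: at (p, q) = (-0.262885, 0.404717), (dp/dtau, dq/dtau) = (-0.211214, -1.286050); Gamma_ppp = 0.000000, Gamma_ppq = 0.000000, Gamma_pqq = 0.729807, Gamma_qpp = 0.000000, Gamma_qpq = 0.000000, Gamma_qqq = 0.276905; k3 = (-0.211214, -1.286050, -1.207047, -0.457980)
  k4: at (p, q) = (-0.268193, 0.372577), (dp/dtau, dq/dtau) = (-0.241374, -1.297485); Gamma_ppp = 0.000000, Gamma_ppq = 0.000000, Gamma_pqq = 0.742498, Gamma_qpp = 0.000000, Gamma_qpq = 0.000000, Gamma_qqq = 0.259348; k4 = (-0.241374, -1.297485, -1.249972, -0.436604)
  Y <- Y + (h/6)(k1 + 2k2 + 2k3 + k4): p = -0.2682, q = 0.3726, dp/dtau = -0.2414, dq/dtau = -1.2975
step 3:
  k1: at (p, q) = (-0.268175, 0.372570), (dp/dtau, dq/dtau) = (-0.241384, -1.297474); Gamma_ppp = 0.000000, Gamma_ppq = 0.000000, Gamma_pqq = 0.742501, Gamma_qpp = 0.000000, Gamma_qpq = 0.000000, Gamma_qqq = 0.259344; k1 = (-0.241384, -1.297474, -1.249954, -0.436589)
  k2: at (p, q) = (-0.274209, 0.340133), (dp/dtau, dq/dtau) = (-0.272633, -1.308388); Gamma_ppp = 0.000000, Gamma_ppq = 0.000000, Gamma_pqq = 0.754645, Gamma_qpp = 0.000000, Gamma_qpq = 0.000000, Gamma_qqq = 0.240637; k2 = (-0.272633, -1.308388, -1.291862, -0.411942)
  k3: at (p, q) = (-0.274990, 0.339860), (dp/dtau, dq/dtau) = (-0.273681, -1.307772); Gamma_ppp = 0.000000, Gamma_ppq = 0.000000, Gamma_pqq = 0.754744, Gamma_qpp = 0.000000, Gamma_qpq = 0.000000, Gamma_qqq = 0.240476; k3 = (-0.273681, -1.307772, -1.290815, -0.411278)
  k4: at (p, q) = (-0.281859, 0.307181), (dp/dtau, dq/dtau) = (-0.305925, -1.318037); Gamma_ppp = 0.000000, Gamma_ppq = 0.000000, Gamma_pqq = 0.766208, Gamma_qpp = 0.000000, Gamma_qpq = 0.000000, Gamma_qqq = 0.220654; k4 = (-0.305925, -1.318037, -1.331073, -0.383325)
  Y <- Y + (h/6)(k1 + 2k2 + 2k3 + k4): p = -0.2818, q = 0.3072, dp/dtau = -0.3059, dq/dtau = -1.3180
step 4:
  k1: at (p, q) = (-0.281841, 0.307171), (dp/dtau, dq/dtau) = (-0.305937, -1.318027); Gamma_ppp = 0.000000, Gamma_ppq = 0.000000, Gamma_pqq = 0.766211, Gamma_qpp = 0.000000, Gamma_qpq = 0.000000, Gamma_qqq = 0.220648; k1 = (-0.305937, -1.318027, -1.331057, -0.383308)
  k2: at (p, q) = (-0.289489, 0.274220), (dp/dtau, dq/dtau) = (-0.339214, -1.327609); Gamma_ppp = 0.000000, Gamma_ppq = 0.000000, Gamma_pqq = 0.776902, Gamma_qpp = 0.000000, Gamma_qpq = 0.000000, Gamma_qqq = 0.199727; k2 = (-0.339214, -1.327609, -1.369326, -0.352028)
  k3: at (p, q) = (-0.290321, 0.273981), (dp/dtau, dq/dtau) = (-0.340170, -1.326827); Gamma_ppp = 0.000000, Gamma_ppq = 0.000000, Gamma_pqq = 0.776976, Gamma_qpp = 0.000000, Gamma_qpq = 0.000000, Gamma_qqq = 0.199572; k3 = (-0.340170, -1.326827, -1.367844, -0.351340)
  k4: at (p, q) = (-0.298849, 0.240830), (dp/dtau, dq/dtau) = (-0.374330, -1.335594); Gamma_ppp = 0.000000, Gamma_ppq = 0.000000, Gamma_pqq = 0.786757, Gamma_qpp = 0.000000, Gamma_qpq = 0.000000, Gamma_qqq = 0.177632; k4 = (-0.374330, -1.335594, -1.403425, -0.316862)
  Y <- Y + (h/6)(k1 + 2k2 + 2k3 + k4): p = -0.2988, q = 0.2408, dp/dtau = -0.3743, dq/dtau = -1.3356

Answer: p = -0.2988, q = 0.2408, dp/dtau = -0.3743, dq/dtau = -1.3356


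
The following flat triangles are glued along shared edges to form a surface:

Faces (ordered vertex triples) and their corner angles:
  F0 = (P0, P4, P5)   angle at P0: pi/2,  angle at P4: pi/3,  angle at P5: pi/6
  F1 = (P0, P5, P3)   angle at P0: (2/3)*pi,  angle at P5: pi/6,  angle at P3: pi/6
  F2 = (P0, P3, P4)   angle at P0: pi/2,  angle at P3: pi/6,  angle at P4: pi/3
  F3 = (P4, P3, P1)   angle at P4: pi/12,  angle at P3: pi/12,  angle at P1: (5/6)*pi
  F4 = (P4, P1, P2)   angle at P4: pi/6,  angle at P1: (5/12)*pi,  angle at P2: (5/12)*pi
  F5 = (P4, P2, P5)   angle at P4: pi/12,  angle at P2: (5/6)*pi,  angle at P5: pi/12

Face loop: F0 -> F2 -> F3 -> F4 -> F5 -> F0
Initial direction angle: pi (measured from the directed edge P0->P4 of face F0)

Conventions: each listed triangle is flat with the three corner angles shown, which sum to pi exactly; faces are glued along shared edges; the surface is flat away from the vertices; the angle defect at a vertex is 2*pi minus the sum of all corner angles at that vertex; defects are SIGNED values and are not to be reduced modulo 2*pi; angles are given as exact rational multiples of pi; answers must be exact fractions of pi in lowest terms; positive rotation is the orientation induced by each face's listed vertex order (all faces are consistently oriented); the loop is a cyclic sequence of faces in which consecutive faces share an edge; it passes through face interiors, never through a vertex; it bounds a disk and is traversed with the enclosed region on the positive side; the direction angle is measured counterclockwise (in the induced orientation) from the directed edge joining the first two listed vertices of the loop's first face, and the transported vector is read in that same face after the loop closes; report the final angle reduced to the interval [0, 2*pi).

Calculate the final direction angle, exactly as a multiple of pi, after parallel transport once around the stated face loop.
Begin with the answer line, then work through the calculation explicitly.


Answer: final direction angle = 0

enclosed vertex P4: corner angles sum to pi, defect = 2*pi - pi = pi
final direction = starting direction + enclosed defect total, reduced mod 2*pi (induced orientation)
final angle = pi + pi = 0 (mod 2*pi)


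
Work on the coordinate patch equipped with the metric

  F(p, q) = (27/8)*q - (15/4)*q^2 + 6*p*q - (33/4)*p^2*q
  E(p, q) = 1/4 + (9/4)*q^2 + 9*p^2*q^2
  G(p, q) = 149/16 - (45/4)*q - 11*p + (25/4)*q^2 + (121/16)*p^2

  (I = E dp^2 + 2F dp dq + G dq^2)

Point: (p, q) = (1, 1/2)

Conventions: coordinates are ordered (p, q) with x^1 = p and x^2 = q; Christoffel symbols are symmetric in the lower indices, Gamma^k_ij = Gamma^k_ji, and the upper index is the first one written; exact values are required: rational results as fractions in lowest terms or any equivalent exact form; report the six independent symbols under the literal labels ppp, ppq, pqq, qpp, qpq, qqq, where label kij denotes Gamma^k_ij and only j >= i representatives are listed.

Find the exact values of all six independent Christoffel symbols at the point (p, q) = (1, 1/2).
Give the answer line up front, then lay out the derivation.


Answer: Gamma_ppp = 0, Gamma_ppq = 2808/1385, Gamma_pqq = -483/277, Gamma_qpp = -6, Gamma_qpq = 2157/1385, Gamma_qqq = -482/277

E = 49/16, F = -3/8, G = 29/16 at the point
E_p = 9/2, E_q = 45/4, F_p = -21/4, F_q = -21/8, G_p = 33/8, G_q = -5
EG - F^2 = 1385/256;  g^inv = (256/1385) * [[29/16, 3/8], [3/8, 49/16]]
first-kind symbols [ij,l] = (1/2)(d_i g_jl + d_j g_il - d_l g_ij): [pp,p] = E_p/2 = 9/4, [pp,q] = F_p - E_q/2 = -87/8, [pq,p] = E_q/2 = 45/8, [pq,q] = G_p/2 = 33/16, [qq,p] = F_q - G_p/2 = -75/16, [qq,q] = G_q/2 = -5/2
Gamma^p_ij = (G*[ij,p] - F*[ij,q])/(EG - F^2), Gamma^q_ij = (E*[ij,q] - F*[ij,p])/(EG - F^2)


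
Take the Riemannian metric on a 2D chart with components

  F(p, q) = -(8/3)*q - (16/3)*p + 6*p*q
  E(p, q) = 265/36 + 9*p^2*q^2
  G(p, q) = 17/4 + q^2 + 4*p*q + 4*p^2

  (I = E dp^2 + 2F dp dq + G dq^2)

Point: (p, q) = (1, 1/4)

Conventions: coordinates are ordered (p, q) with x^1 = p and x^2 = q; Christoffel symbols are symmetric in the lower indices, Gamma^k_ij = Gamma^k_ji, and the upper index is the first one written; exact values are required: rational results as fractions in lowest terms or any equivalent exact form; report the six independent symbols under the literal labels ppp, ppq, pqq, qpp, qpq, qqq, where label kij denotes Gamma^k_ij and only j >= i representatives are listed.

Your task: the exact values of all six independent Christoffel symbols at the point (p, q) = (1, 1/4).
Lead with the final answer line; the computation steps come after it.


Answer: Gamma_ppp = -51003/123353, Gamma_ppq = 324/421, Gamma_pqq = -1704/123353, Gamma_qpp = -315676/370059, Gamma_qpq = 360/421, Gamma_qqq = 28980/123353

E = 1141/144, F = -9/2, G = 149/16 at the point
E_p = 9/8, E_q = 9/2, F_p = -23/6, F_q = 10/3, G_p = 9, G_q = 9/2
EG - F^2 = 123353/2304;  g^inv = (2304/123353) * [[149/16, 9/2], [9/2, 1141/144]]
first-kind symbols [ij,l] = (1/2)(d_i g_jl + d_j g_il - d_l g_ij): [pp,p] = E_p/2 = 9/16, [pp,q] = F_p - E_q/2 = -73/12, [pq,p] = E_q/2 = 9/4, [pq,q] = G_p/2 = 9/2, [qq,p] = F_q - G_p/2 = -7/6, [qq,q] = G_q/2 = 9/4
Gamma^p_ij = (G*[ij,p] - F*[ij,q])/(EG - F^2), Gamma^q_ij = (E*[ij,q] - F*[ij,p])/(EG - F^2)
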